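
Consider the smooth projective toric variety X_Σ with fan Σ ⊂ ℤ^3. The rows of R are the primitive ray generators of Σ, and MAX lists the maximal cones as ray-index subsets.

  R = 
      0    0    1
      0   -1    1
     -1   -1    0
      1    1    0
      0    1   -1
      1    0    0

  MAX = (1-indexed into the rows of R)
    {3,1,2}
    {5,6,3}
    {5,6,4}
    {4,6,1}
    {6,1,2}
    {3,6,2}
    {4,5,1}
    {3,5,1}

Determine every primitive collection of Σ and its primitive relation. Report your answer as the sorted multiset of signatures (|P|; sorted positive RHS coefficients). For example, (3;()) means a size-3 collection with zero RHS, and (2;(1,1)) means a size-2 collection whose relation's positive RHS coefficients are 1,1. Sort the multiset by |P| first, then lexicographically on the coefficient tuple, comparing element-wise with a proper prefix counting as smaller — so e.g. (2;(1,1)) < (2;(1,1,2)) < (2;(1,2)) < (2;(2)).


The 5 primitive collections of Σ (r=6, n=3):

  {2,5}:  v_{2} + v_{5} = 0 ; sig = (2;())
  {3,4}:  v_{3} + v_{4} = 0 ; sig = (2;())
  {2,4}:  v_{2} + v_{4} = v_{1} + v_{6} ; sig = (2;(1,1))
  {1,3,6}:  v_{1} + v_{3} + v_{6} = v_{2} ; sig = (3;(1))
  {1,5,6}:  v_{1} + v_{5} + v_{6} = v_{4} ; sig = (3;(1))

so the primitive-relation signature multiset is
{ (2;()) ×2,  (2;(1,1)),  (3;(1)) ×2 }


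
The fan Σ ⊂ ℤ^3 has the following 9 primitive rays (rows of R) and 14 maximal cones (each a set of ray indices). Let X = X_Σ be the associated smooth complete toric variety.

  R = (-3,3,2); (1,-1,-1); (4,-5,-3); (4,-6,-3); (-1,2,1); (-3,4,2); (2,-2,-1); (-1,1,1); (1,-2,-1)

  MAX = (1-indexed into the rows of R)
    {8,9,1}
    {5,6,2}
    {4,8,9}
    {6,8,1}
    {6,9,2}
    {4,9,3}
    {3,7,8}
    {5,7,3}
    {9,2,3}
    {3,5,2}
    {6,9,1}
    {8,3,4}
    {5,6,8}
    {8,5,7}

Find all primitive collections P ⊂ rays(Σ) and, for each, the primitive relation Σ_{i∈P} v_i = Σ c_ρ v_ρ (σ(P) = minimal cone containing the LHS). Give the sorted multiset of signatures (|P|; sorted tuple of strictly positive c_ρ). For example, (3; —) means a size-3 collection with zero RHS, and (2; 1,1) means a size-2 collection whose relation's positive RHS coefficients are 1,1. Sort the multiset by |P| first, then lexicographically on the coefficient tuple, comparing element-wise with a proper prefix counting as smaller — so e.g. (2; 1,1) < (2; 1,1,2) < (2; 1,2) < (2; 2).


18 collections generate NE(X_Σ); each relation:

  • {2,8}:  v_{2} + v_{8} = 0 — sig = (2; —)
  • {5,9}:  v_{5} + v_{9} = 0 — sig = (2; —)
  • {1,3}:  v_{1} + v_{3} = v_{9} — sig = (2; 1)
  • {1,7}:  v_{1} + v_{7} = v_{8} — sig = (2; 1)
  • {3,6}:  v_{3} + v_{6} = v_{2} — sig = (2; 1)
  • {4,6}:  v_{4} + v_{6} = v_{9} — sig = (2; 1)
  • {6,7}:  v_{6} + v_{7} = v_{5} — sig = (2; 1)
  • {1,2}:  v_{1} + v_{2} = v_{6} + v_{9} — sig = (2; 1,1)
  • {1,5}:  v_{1} + v_{5} = v_{6} + v_{8} — sig = (2; 1,1)
  • {2,4}:  v_{2} + v_{4} = v_{3} + v_{9} — sig = (2; 1,1)
  • {2,7}:  v_{2} + v_{7} = v_{3} + v_{5} — sig = (2; 1,1)
  • {4,5}:  v_{4} + v_{5} = v_{3} + v_{8} — sig = (2; 1,1)
  • {7,9}:  v_{7} + v_{9} = v_{3} + v_{8} — sig = (2; 1,1)
  • {1,4}:  v_{1} + v_{4} = v_{8} + 2·v_{9} — sig = (2; 1,2)
  • {4,7}:  v_{4} + v_{7} = 2·v_{3} + 2·v_{8} — sig = (2; 2,2)
  • {3,5,8}:  v_{3} + v_{5} + v_{8} = v_{7} — sig = (3; 1)
  • {3,8,9}:  v_{3} + v_{8} + v_{9} = v_{4} — sig = (3; 1)
  • {6,8,9}:  v_{6} + v_{8} + v_{9} = v_{1} — sig = (3; 1)

so the primitive-relation signature multiset is
    |P|=2: 15 collections, coeffs (), (), (1), (1), (1), (1), (1), (1,1), (1,1), (1,1), (1,1), (1,1), (1,1), (1,2), (2,2)
    |P|=3: 3 collections, coeffs (1), (1), (1)


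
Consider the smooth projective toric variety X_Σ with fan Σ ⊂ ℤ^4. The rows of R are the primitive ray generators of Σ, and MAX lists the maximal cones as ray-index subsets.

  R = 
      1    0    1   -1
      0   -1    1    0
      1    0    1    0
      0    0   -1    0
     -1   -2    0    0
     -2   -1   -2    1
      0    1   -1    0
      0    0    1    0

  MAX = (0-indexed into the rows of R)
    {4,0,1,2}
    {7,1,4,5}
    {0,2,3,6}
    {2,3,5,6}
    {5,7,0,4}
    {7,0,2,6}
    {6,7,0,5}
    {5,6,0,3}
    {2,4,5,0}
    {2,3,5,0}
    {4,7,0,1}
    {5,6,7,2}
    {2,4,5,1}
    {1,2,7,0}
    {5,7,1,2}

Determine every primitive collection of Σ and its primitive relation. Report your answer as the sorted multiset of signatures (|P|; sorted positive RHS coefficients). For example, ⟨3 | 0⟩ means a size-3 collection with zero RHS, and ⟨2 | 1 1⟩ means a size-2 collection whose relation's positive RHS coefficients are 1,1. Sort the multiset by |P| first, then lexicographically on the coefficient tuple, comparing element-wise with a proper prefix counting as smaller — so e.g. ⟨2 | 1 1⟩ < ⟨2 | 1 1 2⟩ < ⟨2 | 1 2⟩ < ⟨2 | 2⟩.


9 collections generate NE(X_Σ); each relation:

  P = {1,6}:  v_{1} + v_{6} = 0 — sig = ⟨2 | 0⟩
  P = {3,7}:  v_{3} + v_{7} = 0 — sig = ⟨2 | 0⟩
  P = {4,6}:  v_{4} + v_{6} = v_{0} + v_{5} — sig = ⟨2 | 1 1⟩
  P = {1,3}:  v_{1} + v_{3} = v_{0} + v_{2} + v_{5} — sig = ⟨2 | 1 1 1⟩
  P = {3,4}:  v_{3} + v_{4} = 2·v_{0} + v_{2} + 2·v_{5} — sig = ⟨2 | 1 2 2⟩
  P = {0,1,5}:  v_{0} + v_{1} + v_{5} = v_{4} — sig = ⟨3 | 1⟩
  P = {2,4,7}:  v_{2} + v_{4} + v_{7} = 2·v_{1} — sig = ⟨3 | 2⟩
  P = {0,2,5,6}:  v_{0} + v_{2} + v_{5} + v_{6} = v_{3} — sig = ⟨4 | 1⟩
  P = {0,2,5,7}:  v_{0} + v_{2} + v_{5} + v_{7} = v_{1} — sig = ⟨4 | 1⟩

so the primitive-relation signature multiset is
    |P|=2: 5 collections, coeffs (), (), (1,1), (1,1,1), (1,2,2)
    |P|=3: 2 collections, coeffs (1), (2)
    |P|=4: 2 collections, coeffs (1), (1)


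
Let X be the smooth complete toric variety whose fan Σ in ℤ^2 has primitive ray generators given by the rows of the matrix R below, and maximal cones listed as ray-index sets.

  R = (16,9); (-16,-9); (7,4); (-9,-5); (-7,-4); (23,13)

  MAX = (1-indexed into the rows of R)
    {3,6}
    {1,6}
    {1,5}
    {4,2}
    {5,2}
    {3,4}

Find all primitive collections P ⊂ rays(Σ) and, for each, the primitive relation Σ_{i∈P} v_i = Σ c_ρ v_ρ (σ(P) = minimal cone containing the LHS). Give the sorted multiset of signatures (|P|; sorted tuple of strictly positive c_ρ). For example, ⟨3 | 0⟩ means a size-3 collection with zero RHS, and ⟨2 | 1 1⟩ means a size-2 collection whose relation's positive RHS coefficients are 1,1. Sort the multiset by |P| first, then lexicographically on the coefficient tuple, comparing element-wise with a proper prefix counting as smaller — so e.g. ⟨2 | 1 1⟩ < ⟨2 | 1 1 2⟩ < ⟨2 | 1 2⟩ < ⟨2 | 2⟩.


9 collections generate NE(X_Σ); each relation:

  {1,2}:  v_{1} + v_{2} = 0  →  sig = ⟨2 | 0⟩
  {3,5}:  v_{3} + v_{5} = 0  →  sig = ⟨2 | 0⟩
  {1,3}:  v_{1} + v_{3} = v_{6}  →  sig = ⟨2 | 1⟩
  {1,4}:  v_{1} + v_{4} = v_{3}  →  sig = ⟨2 | 1⟩
  {2,3}:  v_{2} + v_{3} = v_{4}  →  sig = ⟨2 | 1⟩
  {2,6}:  v_{2} + v_{6} = v_{3}  →  sig = ⟨2 | 1⟩
  {4,5}:  v_{4} + v_{5} = v_{2}  →  sig = ⟨2 | 1⟩
  {5,6}:  v_{5} + v_{6} = v_{1}  →  sig = ⟨2 | 1⟩
  {4,6}:  v_{4} + v_{6} = 2·v_{3}  →  sig = ⟨2 | 2⟩

Signatures (|P|; sorted positive RHS coefficients), sorted:
    |P|=2: 9 collections, coeffs (), (), (1), (1), (1), (1), (1), (1), (2)


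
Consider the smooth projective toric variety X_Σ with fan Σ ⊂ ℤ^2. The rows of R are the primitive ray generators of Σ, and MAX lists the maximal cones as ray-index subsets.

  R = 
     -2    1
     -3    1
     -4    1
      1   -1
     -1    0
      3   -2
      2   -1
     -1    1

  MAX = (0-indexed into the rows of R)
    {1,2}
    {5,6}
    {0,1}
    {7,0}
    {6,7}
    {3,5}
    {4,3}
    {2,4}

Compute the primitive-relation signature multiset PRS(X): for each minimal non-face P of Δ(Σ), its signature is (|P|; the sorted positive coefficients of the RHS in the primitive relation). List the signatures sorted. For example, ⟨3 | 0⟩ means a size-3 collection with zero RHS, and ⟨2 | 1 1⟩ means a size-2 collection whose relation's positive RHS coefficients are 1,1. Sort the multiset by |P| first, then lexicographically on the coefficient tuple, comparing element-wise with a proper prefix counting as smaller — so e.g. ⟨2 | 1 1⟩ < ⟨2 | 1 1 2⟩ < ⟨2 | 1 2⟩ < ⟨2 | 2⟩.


Minimal non-faces — 20 found among 8 rays, 8 max cones:

  P = {0,6}:  v_{0} + v_{6} = 0 ; sig = ⟨2 | 0⟩
  P = {3,7}:  v_{3} + v_{7} = 0 ; sig = ⟨2 | 0⟩
  P = {0,3}:  v_{0} + v_{3} = v_{4} ; sig = ⟨2 | 1⟩
  P = {0,4}:  v_{0} + v_{4} = v_{1} ; sig = ⟨2 | 1⟩
  P = {0,5}:  v_{0} + v_{5} = v_{3} ; sig = ⟨2 | 1⟩
  P = {1,4}:  v_{1} + v_{4} = v_{2} ; sig = ⟨2 | 1⟩
  P = {1,6}:  v_{1} + v_{6} = v_{4} ; sig = ⟨2 | 1⟩
  P = {3,6}:  v_{3} + v_{6} = v_{5} ; sig = ⟨2 | 1⟩
  P = {4,6}:  v_{4} + v_{6} = v_{3} ; sig = ⟨2 | 1⟩
  P = {4,7}:  v_{4} + v_{7} = v_{0} ; sig = ⟨2 | 1⟩
  P = {5,7}:  v_{5} + v_{7} = v_{6} ; sig = ⟨2 | 1⟩
  P = {1,5}:  v_{1} + v_{5} = v_{3} + v_{4} ; sig = ⟨2 | 1 1⟩
  P = {2,7}:  v_{2} + v_{7} = v_{0} + v_{1} ; sig = ⟨2 | 1 1⟩
  P = {2,5}:  v_{2} + v_{5} = v_{3} + 2·v_{4} ; sig = ⟨2 | 1 2⟩
  P = {0,2}:  v_{0} + v_{2} = 2·v_{1} ; sig = ⟨2 | 2⟩
  P = {1,3}:  v_{1} + v_{3} = 2·v_{4} ; sig = ⟨2 | 2⟩
  P = {1,7}:  v_{1} + v_{7} = 2·v_{0} ; sig = ⟨2 | 2⟩
  P = {2,6}:  v_{2} + v_{6} = 2·v_{4} ; sig = ⟨2 | 2⟩
  P = {4,5}:  v_{4} + v_{5} = 2·v_{3} ; sig = ⟨2 | 2⟩
  P = {2,3}:  v_{2} + v_{3} = 3·v_{4} ; sig = ⟨2 | 3⟩

Hence PRS(X_Σ) =
[⟨2 | 0⟩, ⟨2 | 0⟩, ⟨2 | 1⟩, ⟨2 | 1⟩, ⟨2 | 1⟩, ⟨2 | 1⟩, ⟨2 | 1⟩, ⟨2 | 1⟩, ⟨2 | 1⟩, ⟨2 | 1⟩, ⟨2 | 1⟩, ⟨2 | 1 1⟩, ⟨2 | 1 1⟩, ⟨2 | 1 2⟩, ⟨2 | 2⟩, ⟨2 | 2⟩, ⟨2 | 2⟩, ⟨2 | 2⟩, ⟨2 | 2⟩, ⟨2 | 3⟩]


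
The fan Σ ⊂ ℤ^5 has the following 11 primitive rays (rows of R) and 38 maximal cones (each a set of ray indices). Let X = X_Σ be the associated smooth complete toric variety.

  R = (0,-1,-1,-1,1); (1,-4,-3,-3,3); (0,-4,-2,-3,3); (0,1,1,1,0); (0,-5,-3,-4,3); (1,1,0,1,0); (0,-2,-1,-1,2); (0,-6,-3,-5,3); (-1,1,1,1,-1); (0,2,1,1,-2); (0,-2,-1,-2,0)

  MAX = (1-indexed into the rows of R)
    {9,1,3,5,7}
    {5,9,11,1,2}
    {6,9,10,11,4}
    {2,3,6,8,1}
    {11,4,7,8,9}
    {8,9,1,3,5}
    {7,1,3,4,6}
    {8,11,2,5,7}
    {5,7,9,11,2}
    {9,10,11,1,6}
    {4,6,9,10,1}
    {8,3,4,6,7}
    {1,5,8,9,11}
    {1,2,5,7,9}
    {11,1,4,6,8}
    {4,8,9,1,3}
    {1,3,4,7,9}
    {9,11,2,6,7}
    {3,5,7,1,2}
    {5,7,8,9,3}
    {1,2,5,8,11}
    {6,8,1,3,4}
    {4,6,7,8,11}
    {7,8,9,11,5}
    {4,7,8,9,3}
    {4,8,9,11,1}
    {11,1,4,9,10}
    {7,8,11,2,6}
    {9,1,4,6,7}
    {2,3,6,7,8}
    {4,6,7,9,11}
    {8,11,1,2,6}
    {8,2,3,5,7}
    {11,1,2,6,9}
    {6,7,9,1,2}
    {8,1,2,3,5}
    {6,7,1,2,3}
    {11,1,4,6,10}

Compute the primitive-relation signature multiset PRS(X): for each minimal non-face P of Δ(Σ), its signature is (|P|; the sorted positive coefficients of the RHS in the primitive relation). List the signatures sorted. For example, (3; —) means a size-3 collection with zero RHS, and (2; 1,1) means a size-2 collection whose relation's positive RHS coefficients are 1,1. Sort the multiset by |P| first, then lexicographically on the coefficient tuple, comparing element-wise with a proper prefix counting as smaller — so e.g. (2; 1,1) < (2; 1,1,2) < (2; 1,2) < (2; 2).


16 minimal non-faces of Δ(Σ) (on 11 rays):

  • {7,10}:  v_{7} + v_{10} = 0 — sig = (2; —)
  • {3,11}:  v_{3} + v_{11} = v_{8} — sig = (2; 1)
  • {4,5}:  v_{4} + v_{5} = v_{3} — sig = (2; 1)
  • {5,6}:  v_{5} + v_{6} = v_{2} — sig = (2; 1)
  • {2,4}:  v_{2} + v_{4} = v_{3} + v_{6} — sig = (2; 1,1)
  • {5,10}:  v_{5} + v_{10} = v_{1} + v_{11} — sig = (2; 1,1)
  • {2,10}:  v_{2} + v_{10} = v_{1} + v_{6} + v_{11} — sig = (2; 1,1,1)
  • {3,10}:  v_{3} + v_{10} = v_{1} + v_{4} + v_{11} — sig = (2; 1,1,1)
  • {8,10}:  v_{8} + v_{10} = v_{1} + v_{4} + 2·v_{11} — sig = (2; 1,1,2)
  • {1,7,11}:  v_{1} + v_{7} + v_{11} = v_{5} — sig = (3; 1)
  • {3,6,9}:  v_{3} + v_{6} + v_{9} = v_{7} — sig = (3; 1)
  • {1,7,8}:  v_{1} + v_{7} + v_{8} = v_{3} + v_{5} — sig = (3; 1,1)
  • {2,3,9}:  v_{2} + v_{3} + v_{9} = v_{5} + v_{7} — sig = (3; 1,1)
  • {6,8,9}:  v_{6} + v_{8} + v_{9} = v_{7} + v_{11} — sig = (3; 1,1)
  • {2,8,9}:  v_{2} + v_{8} + v_{9} = v_{5} + v_{7} + v_{11} — sig = (3; 1,1,1)
  • {1,4,6,9,11}:  v_{1} + v_{4} + v_{6} + v_{9} + v_{11} = 0 — sig = (5; —)

Hence PRS(X_Σ) =
[(2; —), (2; 1), (2; 1), (2; 1), (2; 1,1), (2; 1,1), (2; 1,1,1), (2; 1,1,1), (2; 1,1,2), (3; 1), (3; 1), (3; 1,1), (3; 1,1), (3; 1,1), (3; 1,1,1), (5; —)]


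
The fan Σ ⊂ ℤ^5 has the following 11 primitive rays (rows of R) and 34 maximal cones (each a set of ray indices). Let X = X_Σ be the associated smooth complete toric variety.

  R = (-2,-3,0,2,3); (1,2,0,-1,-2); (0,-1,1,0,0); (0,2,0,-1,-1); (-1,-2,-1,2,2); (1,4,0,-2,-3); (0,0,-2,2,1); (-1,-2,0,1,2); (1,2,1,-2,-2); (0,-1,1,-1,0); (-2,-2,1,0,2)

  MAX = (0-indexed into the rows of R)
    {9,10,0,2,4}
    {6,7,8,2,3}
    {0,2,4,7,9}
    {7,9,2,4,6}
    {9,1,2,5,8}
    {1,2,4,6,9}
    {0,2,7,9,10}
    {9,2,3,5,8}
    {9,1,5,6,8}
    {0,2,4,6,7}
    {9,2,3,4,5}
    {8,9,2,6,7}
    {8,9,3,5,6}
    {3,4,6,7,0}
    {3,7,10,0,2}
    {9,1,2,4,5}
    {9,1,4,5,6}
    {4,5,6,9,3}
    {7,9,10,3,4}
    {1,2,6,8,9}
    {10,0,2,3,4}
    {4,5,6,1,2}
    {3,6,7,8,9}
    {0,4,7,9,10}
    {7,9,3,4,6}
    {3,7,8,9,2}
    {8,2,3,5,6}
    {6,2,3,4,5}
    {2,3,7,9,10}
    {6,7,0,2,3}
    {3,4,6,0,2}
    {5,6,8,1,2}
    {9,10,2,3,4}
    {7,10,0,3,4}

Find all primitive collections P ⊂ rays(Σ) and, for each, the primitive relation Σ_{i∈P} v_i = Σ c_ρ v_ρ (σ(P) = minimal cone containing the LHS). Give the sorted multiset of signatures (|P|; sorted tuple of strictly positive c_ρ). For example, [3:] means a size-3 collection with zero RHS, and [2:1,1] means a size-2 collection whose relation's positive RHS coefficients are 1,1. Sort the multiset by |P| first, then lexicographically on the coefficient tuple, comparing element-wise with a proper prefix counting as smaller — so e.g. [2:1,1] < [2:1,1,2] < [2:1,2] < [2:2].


Σ has 17 primitive collections:

  • {1,7}:  v_{1} + v_{7} = 0  →  sig = [2:]
  • {4,8}:  v_{4} + v_{8} = 0  →  sig = [2:]
  • {1,3}:  v_{1} + v_{3} = v_{5}  →  sig = [2:1]
  • {5,7}:  v_{5} + v_{7} = v_{3}  →  sig = [2:1]
  • {0,1}:  v_{0} + v_{1} = v_{2} + v_{3} + v_{4}  →  sig = [2:1,1,1]
  • {0,8}:  v_{0} + v_{8} = v_{2} + v_{3} + v_{7}  →  sig = [2:1,1,1]
  • {6,10}:  v_{6} + v_{10} = v_{3} + v_{4} + v_{7}  →  sig = [2:1,1,1]
  • {1,10}:  v_{1} + v_{10} = v_{2} + 2·v_{3} + v_{4} + v_{9}  →  sig = [2:1,1,1,2]
  • {8,10}:  v_{8} + v_{10} = v_{2} + 2·v_{3} + v_{7} + v_{9}  →  sig = [2:1,1,1,2]
  • {5,10}:  v_{5} + v_{10} = v_{2} + 3·v_{3} + v_{4} + v_{9}  →  sig = [2:1,1,1,3]
  • {0,5}:  v_{0} + v_{5} = v_{2} + 2·v_{3} + v_{4}  →  sig = [2:1,1,2]
  • {0,3,9}:  v_{0} + v_{3} + v_{9} = v_{10}  →  sig = [3:1]
  • {0,6,9}:  v_{0} + v_{6} + v_{9} = v_{4} + v_{7}  →  sig = [3:1,1]
  • {2,3,6,9}:  v_{2} + v_{3} + v_{6} + v_{9} = 0  →  sig = [4:]
  • {2,3,4,7}:  v_{2} + v_{3} + v_{4} + v_{7} = v_{0}  →  sig = [4:1]
  • {2,5,6,9}:  v_{2} + v_{5} + v_{6} + v_{9} = v_{1}  →  sig = [4:1]
  • {2,4,7,10}:  v_{2} + v_{4} + v_{7} + v_{10} = 2·v_{0} + v_{9}  →  sig = [4:1,2]

so the primitive-relation signature multiset is
{ [2:] ×2,  [2:1] ×2,  [2:1,1,1] ×3,  [2:1,1,1,2] ×2,  [2:1,1,1,3],  [2:1,1,2],  [3:1],  [3:1,1],  [4:],  [4:1] ×2,  [4:1,2] }


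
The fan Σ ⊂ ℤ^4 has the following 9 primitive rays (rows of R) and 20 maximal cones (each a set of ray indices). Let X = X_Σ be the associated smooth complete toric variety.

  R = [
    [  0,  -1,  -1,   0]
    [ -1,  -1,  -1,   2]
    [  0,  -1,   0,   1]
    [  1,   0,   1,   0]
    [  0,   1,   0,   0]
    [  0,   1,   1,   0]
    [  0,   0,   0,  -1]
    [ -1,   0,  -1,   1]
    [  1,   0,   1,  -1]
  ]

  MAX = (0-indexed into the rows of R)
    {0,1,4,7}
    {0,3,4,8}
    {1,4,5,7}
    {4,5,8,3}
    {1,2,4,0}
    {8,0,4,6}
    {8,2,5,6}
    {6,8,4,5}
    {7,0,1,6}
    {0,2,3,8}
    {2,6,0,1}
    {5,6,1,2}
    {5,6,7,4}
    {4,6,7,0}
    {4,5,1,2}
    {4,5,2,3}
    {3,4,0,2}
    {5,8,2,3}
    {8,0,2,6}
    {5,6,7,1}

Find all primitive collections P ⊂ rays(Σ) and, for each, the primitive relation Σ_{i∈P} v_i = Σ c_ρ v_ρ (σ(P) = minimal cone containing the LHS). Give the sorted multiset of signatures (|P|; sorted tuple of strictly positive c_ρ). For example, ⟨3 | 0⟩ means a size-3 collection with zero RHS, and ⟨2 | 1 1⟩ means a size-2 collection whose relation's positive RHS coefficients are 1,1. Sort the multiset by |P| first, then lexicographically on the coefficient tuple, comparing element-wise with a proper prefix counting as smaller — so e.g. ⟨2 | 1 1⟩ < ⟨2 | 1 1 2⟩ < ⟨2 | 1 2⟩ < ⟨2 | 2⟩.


Δ(Σ) — 9 vertices, 10 min non-faces:

  {0,5}:  v_{0} + v_{5} = 0  so sig = ⟨2 | 0⟩
  {7,8}:  v_{7} + v_{8} = 0  so sig = ⟨2 | 0⟩
  {1,8}:  v_{1} + v_{8} = v_{2}  so sig = ⟨2 | 1⟩
  {2,7}:  v_{2} + v_{7} = v_{1}  so sig = ⟨2 | 1⟩
  {3,6}:  v_{3} + v_{6} = v_{8}  so sig = ⟨2 | 1⟩
  {3,7}:  v_{3} + v_{7} = v_{2} + v_{4}  so sig = ⟨2 | 1 1⟩
  {1,3}:  v_{1} + v_{3} = 2·v_{2} + v_{4}  so sig = ⟨2 | 1 2⟩
  {2,4,6}:  v_{2} + v_{4} + v_{6} = 0  so sig = ⟨3 | 0⟩
  {1,4,6}:  v_{1} + v_{4} + v_{6} = v_{7}  so sig = ⟨3 | 1⟩
  {2,4,8}:  v_{2} + v_{4} + v_{8} = v_{3}  so sig = ⟨3 | 1⟩

Hence PRS(X_Σ) =
    |P|=2: 7 collections, coeffs (), (), (1), (1), (1), (1,1), (1,2)
    |P|=3: 3 collections, coeffs (), (1), (1)


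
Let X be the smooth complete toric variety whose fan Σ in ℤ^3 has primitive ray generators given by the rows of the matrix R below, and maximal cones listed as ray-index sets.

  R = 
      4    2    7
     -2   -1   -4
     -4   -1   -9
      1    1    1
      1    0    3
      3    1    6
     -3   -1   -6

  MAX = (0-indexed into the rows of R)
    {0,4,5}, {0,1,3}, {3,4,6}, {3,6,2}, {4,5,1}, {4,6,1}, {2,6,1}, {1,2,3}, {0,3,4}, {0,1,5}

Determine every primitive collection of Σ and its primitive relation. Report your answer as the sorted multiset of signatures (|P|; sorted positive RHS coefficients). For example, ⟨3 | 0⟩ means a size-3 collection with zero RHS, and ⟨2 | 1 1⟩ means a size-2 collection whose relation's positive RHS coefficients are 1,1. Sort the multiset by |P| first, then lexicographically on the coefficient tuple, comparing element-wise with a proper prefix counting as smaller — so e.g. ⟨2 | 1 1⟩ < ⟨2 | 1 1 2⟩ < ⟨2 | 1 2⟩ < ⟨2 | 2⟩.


|primitive collections| = 9. Relations:

  P={5,6}:  v_{5} + v_{6} = 0  →  sig = ⟨2 | 0⟩
  P={0,6}:  v_{0} + v_{6} = v_{3}  →  sig = ⟨2 | 1⟩
  P={2,4}:  v_{2} + v_{4} = v_{6}  →  sig = ⟨2 | 1⟩
  P={3,5}:  v_{3} + v_{5} = v_{0}  →  sig = ⟨2 | 1⟩
  P={2,5}:  v_{2} + v_{5} = v_{1} + v_{3}  →  sig = ⟨2 | 1 1⟩
  P={0,2}:  v_{0} + v_{2} = v_{1} + 2·v_{3}  →  sig = ⟨2 | 1 2⟩
  P={1,3,4}:  v_{1} + v_{3} + v_{4} = 0  →  sig = ⟨3 | 0⟩
  P={0,1,4}:  v_{0} + v_{1} + v_{4} = v_{5}  →  sig = ⟨3 | 1⟩
  P={1,3,6}:  v_{1} + v_{3} + v_{6} = v_{2}  →  sig = ⟨3 | 1⟩

Sorted signature multiset PRS(X):
[⟨2 | 0⟩, ⟨2 | 1⟩, ⟨2 | 1⟩, ⟨2 | 1⟩, ⟨2 | 1 1⟩, ⟨2 | 1 2⟩, ⟨3 | 0⟩, ⟨3 | 1⟩, ⟨3 | 1⟩]


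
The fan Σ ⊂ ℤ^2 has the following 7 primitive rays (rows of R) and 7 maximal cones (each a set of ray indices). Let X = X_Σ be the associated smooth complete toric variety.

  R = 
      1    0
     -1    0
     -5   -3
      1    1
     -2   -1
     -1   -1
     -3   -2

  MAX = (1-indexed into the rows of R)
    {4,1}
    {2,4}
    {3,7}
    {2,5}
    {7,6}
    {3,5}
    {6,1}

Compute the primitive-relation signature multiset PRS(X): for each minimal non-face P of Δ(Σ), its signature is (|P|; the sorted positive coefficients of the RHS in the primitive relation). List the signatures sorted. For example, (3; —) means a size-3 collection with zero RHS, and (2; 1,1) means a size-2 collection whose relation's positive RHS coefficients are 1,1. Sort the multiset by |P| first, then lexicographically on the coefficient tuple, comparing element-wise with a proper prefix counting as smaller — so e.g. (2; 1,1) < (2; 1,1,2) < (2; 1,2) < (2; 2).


The 14 primitive collections of Σ (r=7, n=2):

  • {1,2}:  v_{1} + v_{2} = 0 — sig = (2; —)
  • {4,6}:  v_{4} + v_{6} = 0 — sig = (2; —)
  • {1,5}:  v_{1} + v_{5} = v_{6} — sig = (2; 1)
  • {2,6}:  v_{2} + v_{6} = v_{5} — sig = (2; 1)
  • {4,5}:  v_{4} + v_{5} = v_{2} — sig = (2; 1)
  • {4,7}:  v_{4} + v_{7} = v_{5} — sig = (2; 1)
  • {5,6}:  v_{5} + v_{6} = v_{7} — sig = (2; 1)
  • {5,7}:  v_{5} + v_{7} = v_{3} — sig = (2; 1)
  • {1,3}:  v_{1} + v_{3} = v_{6} + v_{7} — sig = (2; 1,1)
  • {1,7}:  v_{1} + v_{7} = 2·v_{6} — sig = (2; 2)
  • {2,7}:  v_{2} + v_{7} = 2·v_{5} — sig = (2; 2)
  • {3,4}:  v_{3} + v_{4} = 2·v_{5} — sig = (2; 2)
  • {3,6}:  v_{3} + v_{6} = 2·v_{7} — sig = (2; 2)
  • {2,3}:  v_{2} + v_{3} = 3·v_{5} — sig = (2; 3)

Sorted signature multiset PRS(X):
    |P|=2: 14 collections, coeffs (), (), (1), (1), (1), (1), (1), (1), (1,1), (2), (2), (2), (2), (3)


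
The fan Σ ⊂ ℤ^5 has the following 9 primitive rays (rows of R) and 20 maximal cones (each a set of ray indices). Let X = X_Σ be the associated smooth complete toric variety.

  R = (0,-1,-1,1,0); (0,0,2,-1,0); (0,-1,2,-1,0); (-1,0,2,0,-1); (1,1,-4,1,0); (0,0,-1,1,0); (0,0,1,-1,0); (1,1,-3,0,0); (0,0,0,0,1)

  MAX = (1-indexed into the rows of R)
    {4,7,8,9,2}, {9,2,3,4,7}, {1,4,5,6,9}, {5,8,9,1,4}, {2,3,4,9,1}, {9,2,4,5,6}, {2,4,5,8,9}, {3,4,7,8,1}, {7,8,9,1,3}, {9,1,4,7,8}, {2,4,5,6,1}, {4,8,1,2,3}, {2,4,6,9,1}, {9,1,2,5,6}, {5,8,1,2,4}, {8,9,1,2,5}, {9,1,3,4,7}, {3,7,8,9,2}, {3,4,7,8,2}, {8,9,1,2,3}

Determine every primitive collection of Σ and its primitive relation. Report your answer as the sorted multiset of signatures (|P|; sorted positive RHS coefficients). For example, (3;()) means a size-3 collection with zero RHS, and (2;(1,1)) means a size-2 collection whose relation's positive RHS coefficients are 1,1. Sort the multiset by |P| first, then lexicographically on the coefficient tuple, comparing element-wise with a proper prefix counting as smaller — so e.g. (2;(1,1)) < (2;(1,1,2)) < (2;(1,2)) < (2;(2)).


9 minimal non-faces of Δ(Σ) (on 9 rays):

  • {6,7}:  v_{6} + v_{7} = 0  ⇒ sig = (2;())
  • {5,7}:  v_{5} + v_{7} = v_{8}  ⇒ sig = (2;(1))
  • {6,8}:  v_{6} + v_{8} = v_{5}  ⇒ sig = (2;(1))
  • {3,6}:  v_{3} + v_{6} = v_{1} + v_{2}  ⇒ sig = (2;(1,1))
  • {3,5}:  v_{3} + v_{5} = v_{1} + v_{2} + v_{8}  ⇒ sig = (2;(1,1,1))
  • {1,2,7}:  v_{1} + v_{2} + v_{7} = v_{3}  ⇒ sig = (3;(1))
  • {3,4,8,9}:  v_{3} + v_{4} + v_{8} + v_{9} = v_{7}  ⇒ sig = (4;(1))
  • {1,2,4,8,9}:  v_{1} + v_{2} + v_{4} + v_{8} + v_{9} = 0  ⇒ sig = (5;())
  • {1,2,4,5,9}:  v_{1} + v_{2} + v_{4} + v_{5} + v_{9} = v_{6}  ⇒ sig = (5;(1))

Hence PRS(X_Σ) =
    (2;())
    (2;(1))
    (2;(1))
    (2;(1,1))
    (2;(1,1,1))
    (3;(1))
    (4;(1))
    (5;())
    (5;(1))


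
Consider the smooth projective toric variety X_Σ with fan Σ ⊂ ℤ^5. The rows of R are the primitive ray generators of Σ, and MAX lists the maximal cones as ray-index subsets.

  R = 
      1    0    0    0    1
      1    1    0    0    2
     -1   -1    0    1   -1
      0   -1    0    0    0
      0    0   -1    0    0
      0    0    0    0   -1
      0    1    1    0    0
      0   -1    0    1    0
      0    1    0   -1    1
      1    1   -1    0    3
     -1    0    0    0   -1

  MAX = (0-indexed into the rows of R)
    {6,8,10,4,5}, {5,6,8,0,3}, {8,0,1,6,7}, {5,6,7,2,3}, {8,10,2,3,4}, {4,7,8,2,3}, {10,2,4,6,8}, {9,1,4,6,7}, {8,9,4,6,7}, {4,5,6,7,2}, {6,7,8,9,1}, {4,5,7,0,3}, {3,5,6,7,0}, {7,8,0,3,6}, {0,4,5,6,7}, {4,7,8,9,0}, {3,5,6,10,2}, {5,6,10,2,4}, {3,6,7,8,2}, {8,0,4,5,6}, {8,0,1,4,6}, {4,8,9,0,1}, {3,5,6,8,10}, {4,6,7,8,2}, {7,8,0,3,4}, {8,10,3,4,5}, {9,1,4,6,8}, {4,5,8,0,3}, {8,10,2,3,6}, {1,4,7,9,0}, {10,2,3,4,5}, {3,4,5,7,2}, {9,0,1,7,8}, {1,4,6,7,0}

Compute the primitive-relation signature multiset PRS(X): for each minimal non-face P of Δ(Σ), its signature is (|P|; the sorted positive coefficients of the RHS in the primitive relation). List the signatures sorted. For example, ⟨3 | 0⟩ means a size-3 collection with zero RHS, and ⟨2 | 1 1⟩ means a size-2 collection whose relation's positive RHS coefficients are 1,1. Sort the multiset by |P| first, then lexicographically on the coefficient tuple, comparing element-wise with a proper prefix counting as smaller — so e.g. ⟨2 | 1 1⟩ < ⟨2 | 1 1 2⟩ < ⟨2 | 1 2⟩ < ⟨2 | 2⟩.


|primitive collections| = 17. Relations:

  P = {0,10}:  v_{0} + v_{10} = 0 — sig = ⟨2 | 0⟩
  P = {0,2}:  v_{0} + v_{2} = v_{7} — sig = ⟨2 | 1⟩
  P = {7,10}:  v_{7} + v_{10} = v_{2} — sig = ⟨2 | 1⟩
  P = {5,9}:  v_{5} + v_{9} = v_{1} + v_{4} — sig = ⟨2 | 1 1⟩
  P = {1,3}:  v_{1} + v_{3} = v_{0} + v_{7} + v_{8} — sig = ⟨2 | 1 1 1⟩
  P = {1,5}:  v_{1} + v_{5} = v_{0} + v_{4} + v_{6} — sig = ⟨2 | 1 1 1⟩
  P = {1,10}:  v_{1} + v_{10} = v_{4} + v_{6} + v_{7} + v_{8} — sig = ⟨2 | 1 1 1 1⟩
  P = {1,2}:  v_{1} + v_{2} = v_{4} + v_{6} + 2·v_{7} + v_{8} — sig = ⟨2 | 1 1 1 2⟩
  P = {3,9}:  v_{3} + v_{9} = v_{0} + v_{4} + 2·v_{7} + 2·v_{8} — sig = ⟨2 | 1 1 2 2⟩
  P = {9,10}:  v_{9} + v_{10} = 2·v_{4} + v_{6} + 2·v_{7} + 2·v_{8} — sig = ⟨2 | 1 2 2 2⟩
  P = {2,9}:  v_{2} + v_{9} = 2·v_{4} + v_{6} + 3·v_{7} + 2·v_{8} — sig = ⟨2 | 1 2 2 3⟩
  P = {3,4,6}:  v_{3} + v_{4} + v_{6} = 0 — sig = ⟨3 | 0⟩
  P = {5,7,8}:  v_{5} + v_{7} + v_{8} = 0 — sig = ⟨3 | 0⟩
  P = {2,5,8}:  v_{2} + v_{5} + v_{8} = v_{10} — sig = ⟨3 | 1⟩
  P = {0,6,9}:  v_{0} + v_{6} + v_{9} = 2·v_{1} — sig = ⟨3 | 2⟩
  P = {1,4,7,8}:  v_{1} + v_{4} + v_{7} + v_{8} = v_{9} — sig = ⟨4 | 1⟩
  P = {0,4,6,7,8}:  v_{0} + v_{4} + v_{6} + v_{7} + v_{8} = v_{1} — sig = ⟨5 | 1⟩

Signatures (|P|; sorted positive RHS coefficients), sorted:
{ ⟨2 | 0⟩,  ⟨2 | 1⟩ ×2,  ⟨2 | 1 1⟩,  ⟨2 | 1 1 1⟩ ×2,  ⟨2 | 1 1 1 1⟩,  ⟨2 | 1 1 1 2⟩,  ⟨2 | 1 1 2 2⟩,  ⟨2 | 1 2 2 2⟩,  ⟨2 | 1 2 2 3⟩,  ⟨3 | 0⟩ ×2,  ⟨3 | 1⟩,  ⟨3 | 2⟩,  ⟨4 | 1⟩,  ⟨5 | 1⟩ }


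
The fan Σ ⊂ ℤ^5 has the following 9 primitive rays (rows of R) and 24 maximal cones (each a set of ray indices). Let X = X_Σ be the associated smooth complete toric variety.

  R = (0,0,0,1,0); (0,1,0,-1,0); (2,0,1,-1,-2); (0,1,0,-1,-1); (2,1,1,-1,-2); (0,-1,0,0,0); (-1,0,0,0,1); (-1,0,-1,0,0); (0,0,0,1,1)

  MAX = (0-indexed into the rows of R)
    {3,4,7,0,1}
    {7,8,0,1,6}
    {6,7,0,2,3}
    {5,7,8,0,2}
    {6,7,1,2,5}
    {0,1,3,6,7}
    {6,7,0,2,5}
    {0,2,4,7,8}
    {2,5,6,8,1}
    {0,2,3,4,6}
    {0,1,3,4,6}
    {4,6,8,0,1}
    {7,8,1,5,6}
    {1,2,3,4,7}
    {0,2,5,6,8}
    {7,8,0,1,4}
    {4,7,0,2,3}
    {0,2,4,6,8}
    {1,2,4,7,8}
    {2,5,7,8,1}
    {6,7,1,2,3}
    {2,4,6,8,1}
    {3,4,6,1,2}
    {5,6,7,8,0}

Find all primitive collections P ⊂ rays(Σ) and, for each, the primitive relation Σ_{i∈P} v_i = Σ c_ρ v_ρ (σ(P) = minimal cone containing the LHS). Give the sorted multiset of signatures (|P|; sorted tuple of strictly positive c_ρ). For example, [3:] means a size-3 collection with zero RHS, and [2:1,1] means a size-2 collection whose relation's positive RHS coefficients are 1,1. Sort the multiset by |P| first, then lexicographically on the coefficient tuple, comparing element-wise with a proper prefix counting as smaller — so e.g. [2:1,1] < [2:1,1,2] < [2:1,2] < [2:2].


|primitive collections| = 7. Relations:

  P = {4,5}:  v_{4} + v_{5} = v_{2} — sig = [2:1]
  P = {3,8}:  v_{3} + v_{8} = v_{0} + v_{1} — sig = [2:1,1]
  P = {3,5}:  v_{3} + v_{5} = v_{2} + v_{6} + v_{7} — sig = [2:1,1,1]
  P = {0,1,5}:  v_{0} + v_{1} + v_{5} = 0 — sig = [3:]
  P = {0,1,2}:  v_{0} + v_{1} + v_{2} = v_{4} — sig = [3:1]
  P = {4,6,7}:  v_{4} + v_{6} + v_{7} = v_{3} — sig = [3:1]
  P = {2,6,7,8}:  v_{2} + v_{6} + v_{7} + v_{8} = 0 — sig = [4:]

so the primitive-relation signature multiset is
    |P|=2: 3 collections, coeffs (1), (1,1), (1,1,1)
    |P|=3: 3 collections, coeffs (), (1), (1)
    |P|=4: 1 collection, coeffs ()


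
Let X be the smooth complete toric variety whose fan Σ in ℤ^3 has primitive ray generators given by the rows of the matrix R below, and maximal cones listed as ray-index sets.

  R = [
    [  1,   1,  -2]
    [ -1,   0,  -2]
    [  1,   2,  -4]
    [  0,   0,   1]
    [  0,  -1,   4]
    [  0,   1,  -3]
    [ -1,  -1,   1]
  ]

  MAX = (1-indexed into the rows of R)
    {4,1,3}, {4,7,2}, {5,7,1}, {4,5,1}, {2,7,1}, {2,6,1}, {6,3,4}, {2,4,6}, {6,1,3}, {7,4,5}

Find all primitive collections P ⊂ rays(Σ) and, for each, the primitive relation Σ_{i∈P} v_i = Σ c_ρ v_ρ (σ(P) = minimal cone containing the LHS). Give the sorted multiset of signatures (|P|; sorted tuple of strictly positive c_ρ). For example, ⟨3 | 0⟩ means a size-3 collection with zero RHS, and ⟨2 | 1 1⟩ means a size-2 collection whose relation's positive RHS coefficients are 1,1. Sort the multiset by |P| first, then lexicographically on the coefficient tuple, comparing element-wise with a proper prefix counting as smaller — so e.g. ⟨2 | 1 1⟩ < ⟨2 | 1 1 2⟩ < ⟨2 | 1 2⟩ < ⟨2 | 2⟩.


|primitive collections| = 9. Relations:

  • {3,7}:  v_{3} + v_{7} = v_{6}  ⟹  sig = ⟨2 | 1⟩
  • {5,6}:  v_{5} + v_{6} = v_{4}  ⟹  sig = ⟨2 | 1⟩
  • {6,7}:  v_{6} + v_{7} = v_{2}  ⟹  sig = ⟨2 | 1⟩
  • {2,5}:  v_{2} + v_{5} = v_{4} + v_{7}  ⟹  sig = ⟨2 | 1 1⟩
  • {3,5}:  v_{3} + v_{5} = v_{1} + 2·v_{4}  ⟹  sig = ⟨2 | 1 2⟩
  • {2,3}:  v_{2} + v_{3} = 2·v_{6}  ⟹  sig = ⟨2 | 2⟩
  • {1,4,7}:  v_{1} + v_{4} + v_{7} = 0  ⟹  sig = ⟨3 | 0⟩
  • {1,2,4}:  v_{1} + v_{2} + v_{4} = v_{6}  ⟹  sig = ⟨3 | 1⟩
  • {1,4,6}:  v_{1} + v_{4} + v_{6} = v_{3}  ⟹  sig = ⟨3 | 1⟩

so the primitive-relation signature multiset is
    ⟨2 | 1⟩
    ⟨2 | 1⟩
    ⟨2 | 1⟩
    ⟨2 | 1 1⟩
    ⟨2 | 1 2⟩
    ⟨2 | 2⟩
    ⟨3 | 0⟩
    ⟨3 | 1⟩
    ⟨3 | 1⟩


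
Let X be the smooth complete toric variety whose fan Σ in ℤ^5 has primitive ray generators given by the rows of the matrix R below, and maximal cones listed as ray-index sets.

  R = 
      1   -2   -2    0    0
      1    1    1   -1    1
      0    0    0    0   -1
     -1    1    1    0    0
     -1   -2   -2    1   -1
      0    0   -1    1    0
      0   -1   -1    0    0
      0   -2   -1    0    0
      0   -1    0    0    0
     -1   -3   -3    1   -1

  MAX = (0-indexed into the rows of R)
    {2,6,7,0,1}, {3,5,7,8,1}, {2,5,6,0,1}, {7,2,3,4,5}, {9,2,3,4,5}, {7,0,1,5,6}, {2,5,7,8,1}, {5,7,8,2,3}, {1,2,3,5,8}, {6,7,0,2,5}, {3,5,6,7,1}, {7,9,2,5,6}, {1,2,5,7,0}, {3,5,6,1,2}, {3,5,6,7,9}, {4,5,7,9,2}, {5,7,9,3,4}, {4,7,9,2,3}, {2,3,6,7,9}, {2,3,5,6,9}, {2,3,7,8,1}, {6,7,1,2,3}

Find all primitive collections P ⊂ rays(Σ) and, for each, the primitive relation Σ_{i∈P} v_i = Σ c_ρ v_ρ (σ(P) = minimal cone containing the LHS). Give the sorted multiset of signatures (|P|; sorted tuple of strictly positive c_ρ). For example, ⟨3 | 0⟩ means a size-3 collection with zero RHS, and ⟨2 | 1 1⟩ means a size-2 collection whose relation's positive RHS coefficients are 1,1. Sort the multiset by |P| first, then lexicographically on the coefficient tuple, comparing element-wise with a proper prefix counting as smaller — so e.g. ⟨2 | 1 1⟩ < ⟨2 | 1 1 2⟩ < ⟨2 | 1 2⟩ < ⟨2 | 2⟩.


Minimal non-faces — 14 found among 10 rays, 22 max cones:

  {0,3}:  v_{0} + v_{3} = v_{6}  ⇒ sig = ⟨2 | 1⟩
  {1,4}:  v_{1} + v_{4} = v_{6}  ⇒ sig = ⟨2 | 1⟩
  {4,6}:  v_{4} + v_{6} = v_{9}  ⇒ sig = ⟨2 | 1⟩
  {6,8}:  v_{6} + v_{8} = v_{7}  ⇒ sig = ⟨2 | 1⟩
  {8,9}:  v_{8} + v_{9} = v_{4} + v_{7}  ⇒ sig = ⟨2 | 1 1⟩
  {0,4}:  v_{0} + v_{4} = v_{2} + v_{5} + 2·v_{6} + v_{7}  ⇒ sig = ⟨2 | 1 1 1 2⟩
  {0,8}:  v_{0} + v_{8} = v_{1} + v_{2} + v_{5} + 2·v_{7}  ⇒ sig = ⟨2 | 1 1 1 2⟩
  {4,8}:  v_{4} + v_{8} = v_{2} + v_{3} + v_{5} + 2·v_{7}  ⇒ sig = ⟨2 | 1 1 1 2⟩
  {0,9}:  v_{0} + v_{9} = v_{2} + v_{5} + 3·v_{6} + v_{7}  ⇒ sig = ⟨2 | 1 1 1 3⟩
  {1,9}:  v_{1} + v_{9} = 2·v_{6}  ⇒ sig = ⟨2 | 2⟩
  {1,2,3,5,7}:  v_{1} + v_{2} + v_{3} + v_{5} + v_{7} = 0  ⇒ sig = ⟨5 | 0⟩
  {1,2,5,6,7}:  v_{1} + v_{2} + v_{5} + v_{6} + v_{7} = v_{0}  ⇒ sig = ⟨5 | 1⟩
  {2,3,5,6,7}:  v_{2} + v_{3} + v_{5} + v_{6} + v_{7} = v_{4}  ⇒ sig = ⟨5 | 1⟩
  {2,3,5,7,9}:  v_{2} + v_{3} + v_{5} + v_{7} + v_{9} = 2·v_{4}  ⇒ sig = ⟨5 | 2⟩

so the primitive-relation signature multiset is
    |P|=2: 10 collections, coeffs (1), (1), (1), (1), (1,1), (1,1,1,2), (1,1,1,2), (1,1,1,2), (1,1,1,3), (2)
    |P|=5: 4 collections, coeffs (), (1), (1), (2)


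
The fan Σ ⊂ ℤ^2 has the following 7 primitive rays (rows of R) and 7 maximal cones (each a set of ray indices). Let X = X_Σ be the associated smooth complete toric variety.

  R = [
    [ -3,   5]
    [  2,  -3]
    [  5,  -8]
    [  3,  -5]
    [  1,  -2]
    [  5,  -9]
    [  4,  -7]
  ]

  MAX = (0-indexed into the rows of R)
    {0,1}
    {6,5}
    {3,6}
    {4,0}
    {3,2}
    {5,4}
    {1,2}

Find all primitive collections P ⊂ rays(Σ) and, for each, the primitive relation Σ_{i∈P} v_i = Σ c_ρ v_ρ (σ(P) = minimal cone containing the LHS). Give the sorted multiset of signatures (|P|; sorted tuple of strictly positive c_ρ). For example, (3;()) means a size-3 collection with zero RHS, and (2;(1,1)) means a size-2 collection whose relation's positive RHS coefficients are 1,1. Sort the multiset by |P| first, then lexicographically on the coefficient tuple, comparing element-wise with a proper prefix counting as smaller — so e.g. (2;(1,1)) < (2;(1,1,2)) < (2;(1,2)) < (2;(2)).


The 14 primitive collections of Σ (r=7, n=2):

  • {0,3}:  v_{0} + v_{3} = 0  ⟹  sig = (2;())
  • {0,2}:  v_{0} + v_{2} = v_{1}  ⟹  sig = (2;(1))
  • {0,6}:  v_{0} + v_{6} = v_{4}  ⟹  sig = (2;(1))
  • {1,3}:  v_{1} + v_{3} = v_{2}  ⟹  sig = (2;(1))
  • {1,4}:  v_{1} + v_{4} = v_{3}  ⟹  sig = (2;(1))
  • {3,4}:  v_{3} + v_{4} = v_{6}  ⟹  sig = (2;(1))
  • {4,6}:  v_{4} + v_{6} = v_{5}  ⟹  sig = (2;(1))
  • {1,5}:  v_{1} + v_{5} = v_{3} + v_{6}  ⟹  sig = (2;(1,1))
  • {2,5}:  v_{2} + v_{5} = 2·v_{3} + v_{6}  ⟹  sig = (2;(1,2))
  • {0,5}:  v_{0} + v_{5} = 2·v_{4}  ⟹  sig = (2;(2))
  • {1,6}:  v_{1} + v_{6} = 2·v_{3}  ⟹  sig = (2;(2))
  • {2,4}:  v_{2} + v_{4} = 2·v_{3}  ⟹  sig = (2;(2))
  • {3,5}:  v_{3} + v_{5} = 2·v_{6}  ⟹  sig = (2;(2))
  • {2,6}:  v_{2} + v_{6} = 3·v_{3}  ⟹  sig = (2;(3))

Hence PRS(X_Σ) =
    (2;())
    (2;(1))
    (2;(1))
    (2;(1))
    (2;(1))
    (2;(1))
    (2;(1))
    (2;(1,1))
    (2;(1,2))
    (2;(2))
    (2;(2))
    (2;(2))
    (2;(2))
    (2;(3))


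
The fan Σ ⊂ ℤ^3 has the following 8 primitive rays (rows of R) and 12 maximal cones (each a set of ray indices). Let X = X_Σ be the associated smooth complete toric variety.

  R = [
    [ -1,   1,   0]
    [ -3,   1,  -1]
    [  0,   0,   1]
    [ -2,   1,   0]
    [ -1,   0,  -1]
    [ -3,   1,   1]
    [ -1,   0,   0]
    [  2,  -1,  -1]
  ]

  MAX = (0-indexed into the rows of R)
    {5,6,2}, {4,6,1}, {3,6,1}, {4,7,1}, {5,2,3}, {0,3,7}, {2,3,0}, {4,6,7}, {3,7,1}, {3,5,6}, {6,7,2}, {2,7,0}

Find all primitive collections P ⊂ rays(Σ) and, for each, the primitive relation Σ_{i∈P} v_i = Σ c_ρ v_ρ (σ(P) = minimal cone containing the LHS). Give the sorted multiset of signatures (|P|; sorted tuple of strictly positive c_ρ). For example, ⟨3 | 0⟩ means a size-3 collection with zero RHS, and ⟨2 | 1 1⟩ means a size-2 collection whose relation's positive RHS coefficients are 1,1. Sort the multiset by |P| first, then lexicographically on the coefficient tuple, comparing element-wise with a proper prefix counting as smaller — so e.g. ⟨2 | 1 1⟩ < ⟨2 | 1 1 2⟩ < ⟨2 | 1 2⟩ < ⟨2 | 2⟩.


Primitive collections (14):

  P = {0,6}:  v_{0} + v_{6} = v_{3}  →  sig = ⟨2 | 1⟩
  P = {2,4}:  v_{2} + v_{4} = v_{6}  →  sig = ⟨2 | 1⟩
  P = {3,4}:  v_{3} + v_{4} = v_{1}  →  sig = ⟨2 | 1⟩
  P = {5,7}:  v_{5} + v_{7} = v_{6}  →  sig = ⟨2 | 1⟩
  P = {1,2}:  v_{1} + v_{2} = v_{3} + v_{6}  →  sig = ⟨2 | 1 1⟩
  P = {0,4}:  v_{0} + v_{4} = 2·v_{3} + v_{7}  →  sig = ⟨2 | 1 2⟩
  P = {0,5}:  v_{0} + v_{5} = v_{2} + 2·v_{3}  →  sig = ⟨2 | 1 2⟩
  P = {4,5}:  v_{4} + v_{5} = v_{3} + 2·v_{6}  →  sig = ⟨2 | 1 2⟩
  P = {0,1}:  v_{0} + v_{1} = 3·v_{3} + v_{7}  →  sig = ⟨2 | 1 3⟩
  P = {1,5}:  v_{1} + v_{5} = 2·v_{3} + 2·v_{6}  →  sig = ⟨2 | 2 2⟩
  P = {2,3,7}:  v_{2} + v_{3} + v_{7} = 0  →  sig = ⟨3 | 0⟩
  P = {2,3,6}:  v_{2} + v_{3} + v_{6} = v_{5}  →  sig = ⟨3 | 1⟩
  P = {3,6,7}:  v_{3} + v_{6} + v_{7} = v_{4}  →  sig = ⟨3 | 1⟩
  P = {1,6,7}:  v_{1} + v_{6} + v_{7} = 2·v_{4}  →  sig = ⟨3 | 2⟩

Hence PRS(X_Σ) =
    |P|=2: 10 collections, coeffs (1), (1), (1), (1), (1,1), (1,2), (1,2), (1,2), (1,3), (2,2)
    |P|=3: 4 collections, coeffs (), (1), (1), (2)


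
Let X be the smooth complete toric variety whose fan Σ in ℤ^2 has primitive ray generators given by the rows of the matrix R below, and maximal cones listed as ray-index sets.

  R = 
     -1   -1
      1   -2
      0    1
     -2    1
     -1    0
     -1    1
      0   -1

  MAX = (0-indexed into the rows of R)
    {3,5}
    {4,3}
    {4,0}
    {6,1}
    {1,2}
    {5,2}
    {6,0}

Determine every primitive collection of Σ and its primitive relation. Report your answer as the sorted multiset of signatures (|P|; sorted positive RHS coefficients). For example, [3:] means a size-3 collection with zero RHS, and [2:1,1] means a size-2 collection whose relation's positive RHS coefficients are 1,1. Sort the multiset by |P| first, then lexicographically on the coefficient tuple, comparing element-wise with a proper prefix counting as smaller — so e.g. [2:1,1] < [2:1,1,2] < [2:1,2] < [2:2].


14 minimal non-faces of Δ(Σ) (on 7 rays):

  P = {2,6}:  v_{2} + v_{6} = 0 ; sig = [2:]
  P = {0,2}:  v_{0} + v_{2} = v_{4} ; sig = [2:1]
  P = {1,3}:  v_{1} + v_{3} = v_{0} ; sig = [2:1]
  P = {1,5}:  v_{1} + v_{5} = v_{6} ; sig = [2:1]
  P = {2,4}:  v_{2} + v_{4} = v_{5} ; sig = [2:1]
  P = {4,5}:  v_{4} + v_{5} = v_{3} ; sig = [2:1]
  P = {4,6}:  v_{4} + v_{6} = v_{0} ; sig = [2:1]
  P = {5,6}:  v_{5} + v_{6} = v_{4} ; sig = [2:1]
  P = {0,5}:  v_{0} + v_{5} = 2·v_{4} ; sig = [2:2]
  P = {1,4}:  v_{1} + v_{4} = 2·v_{6} ; sig = [2:2]
  P = {2,3}:  v_{2} + v_{3} = 2·v_{5} ; sig = [2:2]
  P = {3,6}:  v_{3} + v_{6} = 2·v_{4} ; sig = [2:2]
  P = {0,1}:  v_{0} + v_{1} = 3·v_{6} ; sig = [2:3]
  P = {0,3}:  v_{0} + v_{3} = 3·v_{4} ; sig = [2:3]

Signatures (|P|; sorted positive RHS coefficients), sorted:
[[2:], [2:1], [2:1], [2:1], [2:1], [2:1], [2:1], [2:1], [2:2], [2:2], [2:2], [2:2], [2:3], [2:3]]


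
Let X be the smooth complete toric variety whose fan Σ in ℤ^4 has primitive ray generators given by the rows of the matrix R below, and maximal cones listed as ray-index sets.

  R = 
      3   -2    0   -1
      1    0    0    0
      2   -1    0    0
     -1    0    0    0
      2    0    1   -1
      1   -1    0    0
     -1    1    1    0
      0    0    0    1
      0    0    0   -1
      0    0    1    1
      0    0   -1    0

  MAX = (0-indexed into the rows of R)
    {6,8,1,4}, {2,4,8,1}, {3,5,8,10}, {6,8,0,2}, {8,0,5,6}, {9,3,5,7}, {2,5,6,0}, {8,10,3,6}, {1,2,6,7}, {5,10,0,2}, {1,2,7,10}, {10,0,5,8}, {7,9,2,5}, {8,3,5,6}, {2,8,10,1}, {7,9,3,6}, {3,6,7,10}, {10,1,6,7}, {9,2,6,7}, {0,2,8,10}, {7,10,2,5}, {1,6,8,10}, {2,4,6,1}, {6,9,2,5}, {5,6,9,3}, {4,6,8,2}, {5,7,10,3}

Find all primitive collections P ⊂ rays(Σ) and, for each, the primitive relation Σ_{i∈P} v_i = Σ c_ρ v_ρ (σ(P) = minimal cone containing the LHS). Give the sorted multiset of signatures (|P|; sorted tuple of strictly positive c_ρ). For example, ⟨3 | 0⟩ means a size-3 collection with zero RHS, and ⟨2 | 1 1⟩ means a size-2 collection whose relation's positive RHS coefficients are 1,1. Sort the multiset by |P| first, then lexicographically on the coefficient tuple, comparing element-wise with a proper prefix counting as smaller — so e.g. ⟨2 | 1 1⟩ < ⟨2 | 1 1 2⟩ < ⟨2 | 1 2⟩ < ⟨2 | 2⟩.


Minimal non-faces — 23 found among 11 rays, 27 max cones:

  {1,3}:  v_{1} + v_{3} = 0 — sig = ⟨2 | 0⟩
  {7,8}:  v_{7} + v_{8} = 0 — sig = ⟨2 | 0⟩
  {1,5}:  v_{1} + v_{5} = v_{2} — sig = ⟨2 | 1⟩
  {2,3}:  v_{2} + v_{3} = v_{5} — sig = ⟨2 | 1⟩
  {9,10}:  v_{9} + v_{10} = v_{7} — sig = ⟨2 | 1⟩
  {0,7}:  v_{0} + v_{7} = v_{2} + v_{5} — sig = ⟨2 | 1 1⟩
  {8,9}:  v_{8} + v_{9} = v_{5} + v_{6} — sig = ⟨2 | 1 1⟩
  {1,9}:  v_{1} + v_{9} = v_{2} + v_{6} + v_{7} — sig = ⟨2 | 1 1 1⟩
  {3,4}:  v_{3} + v_{4} = v_{2} + v_{6} + v_{8} — sig = ⟨2 | 1 1 1⟩
  {4,7}:  v_{4} + v_{7} = v_{1} + v_{2} + v_{6} — sig = ⟨2 | 1 1 1⟩
  {0,9}:  v_{0} + v_{9} = v_{2} + 2·v_{5} + v_{6} — sig = ⟨2 | 1 1 2⟩
  {4,5}:  v_{4} + v_{5} = 2·v_{2} + v_{6} + v_{8} — sig = ⟨2 | 1 1 2⟩
  {0,1}:  v_{0} + v_{1} = 2·v_{2} + v_{8} — sig = ⟨2 | 1 2⟩
  {0,3}:  v_{0} + v_{3} = 2·v_{5} + v_{8} — sig = ⟨2 | 1 2⟩
  {4,10}:  v_{4} + v_{10} = 2·v_{1} + v_{8} — sig = ⟨2 | 1 2⟩
  {0,4}:  v_{0} + v_{4} = 3·v_{2} + v_{6} + 2·v_{8} — sig = ⟨2 | 1 2 3⟩
  {4,9}:  v_{4} + v_{9} = 2·v_{2} + 2·v_{6} — sig = ⟨2 | 2 2⟩
  {5,6,10}:  v_{5} + v_{6} + v_{10} = 0 — sig = ⟨3 | 0⟩
  {2,5,8}:  v_{2} + v_{5} + v_{8} = v_{0} — sig = ⟨3 | 1⟩
  {2,6,10}:  v_{2} + v_{6} + v_{10} = v_{1} — sig = ⟨3 | 1⟩
  {5,6,7}:  v_{5} + v_{6} + v_{7} = v_{9} — sig = ⟨3 | 1⟩
  {0,6,10}:  v_{0} + v_{6} + v_{10} = v_{2} + v_{8} — sig = ⟨3 | 1 1⟩
  {1,2,6,8}:  v_{1} + v_{2} + v_{6} + v_{8} = v_{4} — sig = ⟨4 | 1⟩

Hence PRS(X_Σ) =
    |P|=2: 17 collections, coeffs (), (), (1), (1), (1), (1,1), (1,1), (1,1,1), (1,1,1), (1,1,1), (1,1,2), (1,1,2), (1,2), (1,2), (1,2), (1,2,3), (2,2)
    |P|=3: 5 collections, coeffs (), (1), (1), (1), (1,1)
    |P|=4: 1 collection, coeffs (1)
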